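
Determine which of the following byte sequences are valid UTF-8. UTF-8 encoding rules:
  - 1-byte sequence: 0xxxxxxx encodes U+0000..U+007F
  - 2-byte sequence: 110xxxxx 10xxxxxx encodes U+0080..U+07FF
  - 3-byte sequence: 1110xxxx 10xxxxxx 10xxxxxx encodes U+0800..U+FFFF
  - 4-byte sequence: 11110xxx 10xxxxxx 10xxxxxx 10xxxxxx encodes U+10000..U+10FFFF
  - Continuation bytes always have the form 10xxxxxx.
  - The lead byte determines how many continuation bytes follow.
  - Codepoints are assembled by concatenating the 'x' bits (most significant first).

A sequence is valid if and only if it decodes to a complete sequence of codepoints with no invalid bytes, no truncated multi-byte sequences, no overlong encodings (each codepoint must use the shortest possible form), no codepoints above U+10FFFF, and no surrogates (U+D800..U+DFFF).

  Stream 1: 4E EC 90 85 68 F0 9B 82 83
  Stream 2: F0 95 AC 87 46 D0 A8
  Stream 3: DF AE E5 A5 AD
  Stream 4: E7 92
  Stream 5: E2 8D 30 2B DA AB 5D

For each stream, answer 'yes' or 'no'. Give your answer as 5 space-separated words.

Stream 1: decodes cleanly. VALID
Stream 2: decodes cleanly. VALID
Stream 3: decodes cleanly. VALID
Stream 4: error at byte offset 2. INVALID
Stream 5: error at byte offset 2. INVALID

Answer: yes yes yes no no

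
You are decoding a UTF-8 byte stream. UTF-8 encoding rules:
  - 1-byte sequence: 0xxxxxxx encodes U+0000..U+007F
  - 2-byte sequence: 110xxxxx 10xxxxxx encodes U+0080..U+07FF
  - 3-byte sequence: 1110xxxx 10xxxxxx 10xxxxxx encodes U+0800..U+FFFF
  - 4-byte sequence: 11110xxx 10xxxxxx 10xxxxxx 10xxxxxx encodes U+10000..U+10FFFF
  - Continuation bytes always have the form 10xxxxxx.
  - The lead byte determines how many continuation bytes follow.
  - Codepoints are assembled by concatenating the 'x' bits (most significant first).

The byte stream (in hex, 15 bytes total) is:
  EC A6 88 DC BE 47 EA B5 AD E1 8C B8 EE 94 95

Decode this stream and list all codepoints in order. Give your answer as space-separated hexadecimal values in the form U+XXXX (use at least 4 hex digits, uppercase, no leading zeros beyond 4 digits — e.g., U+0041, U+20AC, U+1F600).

Answer: U+C988 U+073E U+0047 U+AD6D U+1338 U+E515

Derivation:
Byte[0]=EC: 3-byte lead, need 2 cont bytes. acc=0xC
Byte[1]=A6: continuation. acc=(acc<<6)|0x26=0x326
Byte[2]=88: continuation. acc=(acc<<6)|0x08=0xC988
Completed: cp=U+C988 (starts at byte 0)
Byte[3]=DC: 2-byte lead, need 1 cont bytes. acc=0x1C
Byte[4]=BE: continuation. acc=(acc<<6)|0x3E=0x73E
Completed: cp=U+073E (starts at byte 3)
Byte[5]=47: 1-byte ASCII. cp=U+0047
Byte[6]=EA: 3-byte lead, need 2 cont bytes. acc=0xA
Byte[7]=B5: continuation. acc=(acc<<6)|0x35=0x2B5
Byte[8]=AD: continuation. acc=(acc<<6)|0x2D=0xAD6D
Completed: cp=U+AD6D (starts at byte 6)
Byte[9]=E1: 3-byte lead, need 2 cont bytes. acc=0x1
Byte[10]=8C: continuation. acc=(acc<<6)|0x0C=0x4C
Byte[11]=B8: continuation. acc=(acc<<6)|0x38=0x1338
Completed: cp=U+1338 (starts at byte 9)
Byte[12]=EE: 3-byte lead, need 2 cont bytes. acc=0xE
Byte[13]=94: continuation. acc=(acc<<6)|0x14=0x394
Byte[14]=95: continuation. acc=(acc<<6)|0x15=0xE515
Completed: cp=U+E515 (starts at byte 12)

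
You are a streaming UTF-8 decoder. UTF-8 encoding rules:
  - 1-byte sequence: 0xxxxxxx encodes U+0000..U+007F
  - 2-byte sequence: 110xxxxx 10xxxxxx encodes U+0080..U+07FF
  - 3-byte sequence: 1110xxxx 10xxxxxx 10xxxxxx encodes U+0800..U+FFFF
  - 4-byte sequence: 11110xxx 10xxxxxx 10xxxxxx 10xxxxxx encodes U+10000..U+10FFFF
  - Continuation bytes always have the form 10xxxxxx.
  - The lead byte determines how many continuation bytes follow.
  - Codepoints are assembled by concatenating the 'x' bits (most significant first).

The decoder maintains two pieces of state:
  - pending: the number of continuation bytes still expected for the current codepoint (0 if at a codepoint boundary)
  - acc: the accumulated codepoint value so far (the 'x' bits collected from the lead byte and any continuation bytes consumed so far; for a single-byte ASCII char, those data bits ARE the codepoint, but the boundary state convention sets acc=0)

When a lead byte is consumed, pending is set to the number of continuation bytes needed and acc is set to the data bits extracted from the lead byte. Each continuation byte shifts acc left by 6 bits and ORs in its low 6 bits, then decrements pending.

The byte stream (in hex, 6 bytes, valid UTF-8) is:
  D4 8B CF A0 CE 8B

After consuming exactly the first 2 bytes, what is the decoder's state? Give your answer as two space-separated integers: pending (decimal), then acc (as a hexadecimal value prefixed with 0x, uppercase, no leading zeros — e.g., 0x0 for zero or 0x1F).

Byte[0]=D4: 2-byte lead. pending=1, acc=0x14
Byte[1]=8B: continuation. acc=(acc<<6)|0x0B=0x50B, pending=0

Answer: 0 0x50B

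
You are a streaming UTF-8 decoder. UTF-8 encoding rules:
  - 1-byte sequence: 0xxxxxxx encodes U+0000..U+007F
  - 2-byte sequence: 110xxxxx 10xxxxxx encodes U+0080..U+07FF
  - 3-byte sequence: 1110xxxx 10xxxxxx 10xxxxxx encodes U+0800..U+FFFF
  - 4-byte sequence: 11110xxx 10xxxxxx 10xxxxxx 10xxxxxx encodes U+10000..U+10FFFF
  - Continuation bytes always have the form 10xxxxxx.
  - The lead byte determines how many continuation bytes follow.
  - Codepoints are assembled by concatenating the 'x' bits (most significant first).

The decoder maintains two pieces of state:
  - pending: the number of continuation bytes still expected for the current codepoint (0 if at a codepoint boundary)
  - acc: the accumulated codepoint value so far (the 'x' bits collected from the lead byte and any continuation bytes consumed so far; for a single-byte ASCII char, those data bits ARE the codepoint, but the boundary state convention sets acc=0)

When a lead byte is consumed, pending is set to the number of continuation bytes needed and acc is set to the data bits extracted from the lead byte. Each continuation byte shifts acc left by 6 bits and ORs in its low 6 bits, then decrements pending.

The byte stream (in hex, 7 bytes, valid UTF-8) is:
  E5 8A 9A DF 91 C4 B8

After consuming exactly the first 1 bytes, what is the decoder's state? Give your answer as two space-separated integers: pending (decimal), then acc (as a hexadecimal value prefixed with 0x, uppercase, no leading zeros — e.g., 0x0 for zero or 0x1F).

Answer: 2 0x5

Derivation:
Byte[0]=E5: 3-byte lead. pending=2, acc=0x5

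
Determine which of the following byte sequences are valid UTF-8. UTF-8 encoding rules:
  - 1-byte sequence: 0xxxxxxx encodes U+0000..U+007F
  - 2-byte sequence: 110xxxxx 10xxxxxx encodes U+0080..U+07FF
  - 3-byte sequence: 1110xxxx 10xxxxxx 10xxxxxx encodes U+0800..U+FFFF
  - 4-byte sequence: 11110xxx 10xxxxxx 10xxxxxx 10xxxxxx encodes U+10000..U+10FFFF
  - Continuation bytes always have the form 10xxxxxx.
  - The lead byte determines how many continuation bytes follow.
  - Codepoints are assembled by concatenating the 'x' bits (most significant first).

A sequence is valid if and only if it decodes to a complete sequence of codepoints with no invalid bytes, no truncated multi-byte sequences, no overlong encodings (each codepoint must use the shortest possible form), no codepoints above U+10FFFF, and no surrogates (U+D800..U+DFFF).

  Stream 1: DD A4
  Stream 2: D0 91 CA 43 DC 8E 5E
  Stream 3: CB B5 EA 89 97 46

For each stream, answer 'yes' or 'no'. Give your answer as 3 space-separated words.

Answer: yes no yes

Derivation:
Stream 1: decodes cleanly. VALID
Stream 2: error at byte offset 3. INVALID
Stream 3: decodes cleanly. VALID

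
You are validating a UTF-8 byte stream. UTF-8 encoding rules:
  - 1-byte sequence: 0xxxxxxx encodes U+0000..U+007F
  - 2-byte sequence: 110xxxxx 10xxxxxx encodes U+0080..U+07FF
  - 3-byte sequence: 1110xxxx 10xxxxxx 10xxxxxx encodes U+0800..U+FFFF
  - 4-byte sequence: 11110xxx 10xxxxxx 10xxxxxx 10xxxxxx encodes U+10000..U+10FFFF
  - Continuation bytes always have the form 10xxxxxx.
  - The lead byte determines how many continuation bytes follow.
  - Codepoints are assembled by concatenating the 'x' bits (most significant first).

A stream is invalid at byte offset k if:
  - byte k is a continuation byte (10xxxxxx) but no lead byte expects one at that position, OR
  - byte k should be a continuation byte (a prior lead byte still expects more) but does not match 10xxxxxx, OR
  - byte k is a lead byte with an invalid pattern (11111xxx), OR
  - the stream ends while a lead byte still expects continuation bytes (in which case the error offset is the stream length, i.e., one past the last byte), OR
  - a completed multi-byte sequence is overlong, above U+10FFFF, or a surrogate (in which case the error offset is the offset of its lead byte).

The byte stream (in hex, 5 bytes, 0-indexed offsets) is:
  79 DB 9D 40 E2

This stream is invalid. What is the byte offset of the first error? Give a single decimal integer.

Answer: 5

Derivation:
Byte[0]=79: 1-byte ASCII. cp=U+0079
Byte[1]=DB: 2-byte lead, need 1 cont bytes. acc=0x1B
Byte[2]=9D: continuation. acc=(acc<<6)|0x1D=0x6DD
Completed: cp=U+06DD (starts at byte 1)
Byte[3]=40: 1-byte ASCII. cp=U+0040
Byte[4]=E2: 3-byte lead, need 2 cont bytes. acc=0x2
Byte[5]: stream ended, expected continuation. INVALID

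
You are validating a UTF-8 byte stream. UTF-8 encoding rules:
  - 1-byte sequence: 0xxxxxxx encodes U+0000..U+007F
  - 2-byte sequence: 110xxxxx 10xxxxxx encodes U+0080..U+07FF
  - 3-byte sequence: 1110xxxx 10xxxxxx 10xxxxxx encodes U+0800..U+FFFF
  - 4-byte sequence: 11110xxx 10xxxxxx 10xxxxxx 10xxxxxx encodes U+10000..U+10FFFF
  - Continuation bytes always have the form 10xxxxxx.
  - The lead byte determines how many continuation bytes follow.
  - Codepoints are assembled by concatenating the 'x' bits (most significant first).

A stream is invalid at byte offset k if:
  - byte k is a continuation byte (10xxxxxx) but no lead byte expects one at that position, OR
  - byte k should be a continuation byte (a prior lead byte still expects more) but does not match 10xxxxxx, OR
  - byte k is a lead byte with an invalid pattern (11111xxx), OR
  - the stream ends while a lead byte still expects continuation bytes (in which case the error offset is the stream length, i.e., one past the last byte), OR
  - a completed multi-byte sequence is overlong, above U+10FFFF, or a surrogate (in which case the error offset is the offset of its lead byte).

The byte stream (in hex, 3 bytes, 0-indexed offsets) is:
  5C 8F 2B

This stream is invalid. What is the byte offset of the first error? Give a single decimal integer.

Byte[0]=5C: 1-byte ASCII. cp=U+005C
Byte[1]=8F: INVALID lead byte (not 0xxx/110x/1110/11110)

Answer: 1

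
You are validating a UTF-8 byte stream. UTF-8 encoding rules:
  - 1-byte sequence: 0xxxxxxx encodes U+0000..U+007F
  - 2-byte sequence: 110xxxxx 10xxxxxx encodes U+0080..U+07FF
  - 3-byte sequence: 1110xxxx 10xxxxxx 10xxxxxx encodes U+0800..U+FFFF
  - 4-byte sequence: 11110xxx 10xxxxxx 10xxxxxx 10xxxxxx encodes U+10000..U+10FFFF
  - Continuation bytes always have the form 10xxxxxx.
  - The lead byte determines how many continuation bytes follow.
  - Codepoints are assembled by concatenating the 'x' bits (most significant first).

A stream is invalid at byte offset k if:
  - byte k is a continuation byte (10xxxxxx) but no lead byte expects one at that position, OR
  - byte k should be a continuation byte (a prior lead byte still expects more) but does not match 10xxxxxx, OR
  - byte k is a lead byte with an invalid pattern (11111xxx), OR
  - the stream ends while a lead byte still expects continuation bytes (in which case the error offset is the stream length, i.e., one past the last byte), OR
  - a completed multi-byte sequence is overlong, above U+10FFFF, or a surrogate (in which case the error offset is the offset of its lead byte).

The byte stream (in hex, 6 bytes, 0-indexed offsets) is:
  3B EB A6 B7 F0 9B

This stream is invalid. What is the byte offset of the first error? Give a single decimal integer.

Byte[0]=3B: 1-byte ASCII. cp=U+003B
Byte[1]=EB: 3-byte lead, need 2 cont bytes. acc=0xB
Byte[2]=A6: continuation. acc=(acc<<6)|0x26=0x2E6
Byte[3]=B7: continuation. acc=(acc<<6)|0x37=0xB9B7
Completed: cp=U+B9B7 (starts at byte 1)
Byte[4]=F0: 4-byte lead, need 3 cont bytes. acc=0x0
Byte[5]=9B: continuation. acc=(acc<<6)|0x1B=0x1B
Byte[6]: stream ended, expected continuation. INVALID

Answer: 6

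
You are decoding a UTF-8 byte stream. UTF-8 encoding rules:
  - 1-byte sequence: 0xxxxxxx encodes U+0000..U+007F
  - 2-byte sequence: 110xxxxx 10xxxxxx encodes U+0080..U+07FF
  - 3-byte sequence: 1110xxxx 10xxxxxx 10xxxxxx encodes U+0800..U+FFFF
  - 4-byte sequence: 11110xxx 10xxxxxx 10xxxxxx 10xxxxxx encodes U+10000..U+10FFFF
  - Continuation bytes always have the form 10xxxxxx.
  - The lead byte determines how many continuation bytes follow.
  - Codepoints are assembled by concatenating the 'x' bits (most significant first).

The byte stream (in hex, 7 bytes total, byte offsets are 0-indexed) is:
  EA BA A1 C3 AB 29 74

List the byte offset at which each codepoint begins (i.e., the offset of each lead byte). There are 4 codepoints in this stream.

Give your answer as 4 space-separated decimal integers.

Byte[0]=EA: 3-byte lead, need 2 cont bytes. acc=0xA
Byte[1]=BA: continuation. acc=(acc<<6)|0x3A=0x2BA
Byte[2]=A1: continuation. acc=(acc<<6)|0x21=0xAEA1
Completed: cp=U+AEA1 (starts at byte 0)
Byte[3]=C3: 2-byte lead, need 1 cont bytes. acc=0x3
Byte[4]=AB: continuation. acc=(acc<<6)|0x2B=0xEB
Completed: cp=U+00EB (starts at byte 3)
Byte[5]=29: 1-byte ASCII. cp=U+0029
Byte[6]=74: 1-byte ASCII. cp=U+0074

Answer: 0 3 5 6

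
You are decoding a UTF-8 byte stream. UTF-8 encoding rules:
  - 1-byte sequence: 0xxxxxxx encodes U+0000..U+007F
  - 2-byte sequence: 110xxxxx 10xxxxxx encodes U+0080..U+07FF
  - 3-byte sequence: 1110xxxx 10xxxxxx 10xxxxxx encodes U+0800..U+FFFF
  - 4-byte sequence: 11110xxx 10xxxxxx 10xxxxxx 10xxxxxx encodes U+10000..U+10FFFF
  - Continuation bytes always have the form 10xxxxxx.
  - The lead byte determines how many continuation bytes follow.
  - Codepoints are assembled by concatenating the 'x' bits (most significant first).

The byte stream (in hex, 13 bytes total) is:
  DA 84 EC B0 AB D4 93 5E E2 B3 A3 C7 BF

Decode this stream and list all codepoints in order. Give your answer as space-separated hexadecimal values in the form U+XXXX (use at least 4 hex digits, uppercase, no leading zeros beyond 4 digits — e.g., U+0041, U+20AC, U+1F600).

Answer: U+0684 U+CC2B U+0513 U+005E U+2CE3 U+01FF

Derivation:
Byte[0]=DA: 2-byte lead, need 1 cont bytes. acc=0x1A
Byte[1]=84: continuation. acc=(acc<<6)|0x04=0x684
Completed: cp=U+0684 (starts at byte 0)
Byte[2]=EC: 3-byte lead, need 2 cont bytes. acc=0xC
Byte[3]=B0: continuation. acc=(acc<<6)|0x30=0x330
Byte[4]=AB: continuation. acc=(acc<<6)|0x2B=0xCC2B
Completed: cp=U+CC2B (starts at byte 2)
Byte[5]=D4: 2-byte lead, need 1 cont bytes. acc=0x14
Byte[6]=93: continuation. acc=(acc<<6)|0x13=0x513
Completed: cp=U+0513 (starts at byte 5)
Byte[7]=5E: 1-byte ASCII. cp=U+005E
Byte[8]=E2: 3-byte lead, need 2 cont bytes. acc=0x2
Byte[9]=B3: continuation. acc=(acc<<6)|0x33=0xB3
Byte[10]=A3: continuation. acc=(acc<<6)|0x23=0x2CE3
Completed: cp=U+2CE3 (starts at byte 8)
Byte[11]=C7: 2-byte lead, need 1 cont bytes. acc=0x7
Byte[12]=BF: continuation. acc=(acc<<6)|0x3F=0x1FF
Completed: cp=U+01FF (starts at byte 11)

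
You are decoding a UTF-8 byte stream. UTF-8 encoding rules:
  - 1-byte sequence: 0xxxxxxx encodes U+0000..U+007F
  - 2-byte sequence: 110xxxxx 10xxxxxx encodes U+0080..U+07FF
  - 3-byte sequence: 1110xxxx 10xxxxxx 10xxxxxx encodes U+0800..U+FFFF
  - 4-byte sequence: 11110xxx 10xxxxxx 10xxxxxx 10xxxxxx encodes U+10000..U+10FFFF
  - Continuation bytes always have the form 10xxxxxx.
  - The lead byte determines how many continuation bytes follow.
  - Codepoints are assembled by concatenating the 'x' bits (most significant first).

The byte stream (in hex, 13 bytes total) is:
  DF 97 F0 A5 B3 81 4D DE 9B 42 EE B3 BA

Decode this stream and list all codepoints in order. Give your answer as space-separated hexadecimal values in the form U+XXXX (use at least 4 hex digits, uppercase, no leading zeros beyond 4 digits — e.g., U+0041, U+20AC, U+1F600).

Answer: U+07D7 U+25CC1 U+004D U+079B U+0042 U+ECFA

Derivation:
Byte[0]=DF: 2-byte lead, need 1 cont bytes. acc=0x1F
Byte[1]=97: continuation. acc=(acc<<6)|0x17=0x7D7
Completed: cp=U+07D7 (starts at byte 0)
Byte[2]=F0: 4-byte lead, need 3 cont bytes. acc=0x0
Byte[3]=A5: continuation. acc=(acc<<6)|0x25=0x25
Byte[4]=B3: continuation. acc=(acc<<6)|0x33=0x973
Byte[5]=81: continuation. acc=(acc<<6)|0x01=0x25CC1
Completed: cp=U+25CC1 (starts at byte 2)
Byte[6]=4D: 1-byte ASCII. cp=U+004D
Byte[7]=DE: 2-byte lead, need 1 cont bytes. acc=0x1E
Byte[8]=9B: continuation. acc=(acc<<6)|0x1B=0x79B
Completed: cp=U+079B (starts at byte 7)
Byte[9]=42: 1-byte ASCII. cp=U+0042
Byte[10]=EE: 3-byte lead, need 2 cont bytes. acc=0xE
Byte[11]=B3: continuation. acc=(acc<<6)|0x33=0x3B3
Byte[12]=BA: continuation. acc=(acc<<6)|0x3A=0xECFA
Completed: cp=U+ECFA (starts at byte 10)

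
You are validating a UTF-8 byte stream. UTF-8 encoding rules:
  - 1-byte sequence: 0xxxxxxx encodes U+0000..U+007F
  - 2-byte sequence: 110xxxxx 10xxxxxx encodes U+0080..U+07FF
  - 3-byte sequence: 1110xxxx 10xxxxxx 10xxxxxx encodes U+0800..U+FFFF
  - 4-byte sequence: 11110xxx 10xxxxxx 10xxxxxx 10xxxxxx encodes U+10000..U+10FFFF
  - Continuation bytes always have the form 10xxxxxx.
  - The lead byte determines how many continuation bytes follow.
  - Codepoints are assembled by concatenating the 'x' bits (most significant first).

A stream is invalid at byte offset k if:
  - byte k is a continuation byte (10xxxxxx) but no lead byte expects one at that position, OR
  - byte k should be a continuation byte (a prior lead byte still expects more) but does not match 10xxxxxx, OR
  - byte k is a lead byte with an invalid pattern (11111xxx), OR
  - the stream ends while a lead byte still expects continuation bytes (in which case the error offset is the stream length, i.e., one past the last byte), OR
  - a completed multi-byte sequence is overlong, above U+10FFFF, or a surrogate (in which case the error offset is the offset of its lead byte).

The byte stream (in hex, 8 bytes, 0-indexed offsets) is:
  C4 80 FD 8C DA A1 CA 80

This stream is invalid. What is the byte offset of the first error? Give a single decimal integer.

Byte[0]=C4: 2-byte lead, need 1 cont bytes. acc=0x4
Byte[1]=80: continuation. acc=(acc<<6)|0x00=0x100
Completed: cp=U+0100 (starts at byte 0)
Byte[2]=FD: INVALID lead byte (not 0xxx/110x/1110/11110)

Answer: 2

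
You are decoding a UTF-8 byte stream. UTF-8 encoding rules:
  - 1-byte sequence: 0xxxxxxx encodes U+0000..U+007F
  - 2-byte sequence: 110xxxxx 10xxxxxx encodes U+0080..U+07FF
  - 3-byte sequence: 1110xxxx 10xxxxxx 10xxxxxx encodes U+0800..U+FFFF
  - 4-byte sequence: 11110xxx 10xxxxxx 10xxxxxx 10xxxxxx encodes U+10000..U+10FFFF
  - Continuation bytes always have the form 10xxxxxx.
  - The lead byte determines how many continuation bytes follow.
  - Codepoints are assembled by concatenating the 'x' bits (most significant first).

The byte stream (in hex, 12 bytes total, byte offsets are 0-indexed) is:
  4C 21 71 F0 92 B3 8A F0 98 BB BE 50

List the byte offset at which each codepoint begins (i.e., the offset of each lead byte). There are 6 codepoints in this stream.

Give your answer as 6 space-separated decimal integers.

Answer: 0 1 2 3 7 11

Derivation:
Byte[0]=4C: 1-byte ASCII. cp=U+004C
Byte[1]=21: 1-byte ASCII. cp=U+0021
Byte[2]=71: 1-byte ASCII. cp=U+0071
Byte[3]=F0: 4-byte lead, need 3 cont bytes. acc=0x0
Byte[4]=92: continuation. acc=(acc<<6)|0x12=0x12
Byte[5]=B3: continuation. acc=(acc<<6)|0x33=0x4B3
Byte[6]=8A: continuation. acc=(acc<<6)|0x0A=0x12CCA
Completed: cp=U+12CCA (starts at byte 3)
Byte[7]=F0: 4-byte lead, need 3 cont bytes. acc=0x0
Byte[8]=98: continuation. acc=(acc<<6)|0x18=0x18
Byte[9]=BB: continuation. acc=(acc<<6)|0x3B=0x63B
Byte[10]=BE: continuation. acc=(acc<<6)|0x3E=0x18EFE
Completed: cp=U+18EFE (starts at byte 7)
Byte[11]=50: 1-byte ASCII. cp=U+0050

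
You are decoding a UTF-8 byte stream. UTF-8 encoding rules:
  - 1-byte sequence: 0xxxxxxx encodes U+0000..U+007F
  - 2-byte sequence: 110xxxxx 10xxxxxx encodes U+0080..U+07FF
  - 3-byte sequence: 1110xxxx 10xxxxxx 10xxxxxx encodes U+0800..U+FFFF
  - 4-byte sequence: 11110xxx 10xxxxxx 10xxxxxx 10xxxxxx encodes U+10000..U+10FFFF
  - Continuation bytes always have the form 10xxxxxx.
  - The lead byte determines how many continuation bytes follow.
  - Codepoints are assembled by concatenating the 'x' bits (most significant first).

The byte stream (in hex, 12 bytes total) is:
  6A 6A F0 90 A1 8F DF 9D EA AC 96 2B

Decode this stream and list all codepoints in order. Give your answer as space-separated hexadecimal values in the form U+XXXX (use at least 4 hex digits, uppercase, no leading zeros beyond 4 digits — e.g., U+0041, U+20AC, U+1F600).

Answer: U+006A U+006A U+1084F U+07DD U+AB16 U+002B

Derivation:
Byte[0]=6A: 1-byte ASCII. cp=U+006A
Byte[1]=6A: 1-byte ASCII. cp=U+006A
Byte[2]=F0: 4-byte lead, need 3 cont bytes. acc=0x0
Byte[3]=90: continuation. acc=(acc<<6)|0x10=0x10
Byte[4]=A1: continuation. acc=(acc<<6)|0x21=0x421
Byte[5]=8F: continuation. acc=(acc<<6)|0x0F=0x1084F
Completed: cp=U+1084F (starts at byte 2)
Byte[6]=DF: 2-byte lead, need 1 cont bytes. acc=0x1F
Byte[7]=9D: continuation. acc=(acc<<6)|0x1D=0x7DD
Completed: cp=U+07DD (starts at byte 6)
Byte[8]=EA: 3-byte lead, need 2 cont bytes. acc=0xA
Byte[9]=AC: continuation. acc=(acc<<6)|0x2C=0x2AC
Byte[10]=96: continuation. acc=(acc<<6)|0x16=0xAB16
Completed: cp=U+AB16 (starts at byte 8)
Byte[11]=2B: 1-byte ASCII. cp=U+002B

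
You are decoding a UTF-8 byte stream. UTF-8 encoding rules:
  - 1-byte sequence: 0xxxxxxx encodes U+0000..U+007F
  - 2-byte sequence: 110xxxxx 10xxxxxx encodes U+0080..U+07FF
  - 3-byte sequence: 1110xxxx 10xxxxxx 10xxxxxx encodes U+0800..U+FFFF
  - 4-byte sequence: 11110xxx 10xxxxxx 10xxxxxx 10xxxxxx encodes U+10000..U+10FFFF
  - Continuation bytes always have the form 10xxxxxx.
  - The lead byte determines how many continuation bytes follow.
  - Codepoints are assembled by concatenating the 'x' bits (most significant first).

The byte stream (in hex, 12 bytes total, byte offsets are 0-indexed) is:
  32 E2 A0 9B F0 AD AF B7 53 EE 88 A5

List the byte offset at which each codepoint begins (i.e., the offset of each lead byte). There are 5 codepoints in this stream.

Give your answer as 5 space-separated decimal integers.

Byte[0]=32: 1-byte ASCII. cp=U+0032
Byte[1]=E2: 3-byte lead, need 2 cont bytes. acc=0x2
Byte[2]=A0: continuation. acc=(acc<<6)|0x20=0xA0
Byte[3]=9B: continuation. acc=(acc<<6)|0x1B=0x281B
Completed: cp=U+281B (starts at byte 1)
Byte[4]=F0: 4-byte lead, need 3 cont bytes. acc=0x0
Byte[5]=AD: continuation. acc=(acc<<6)|0x2D=0x2D
Byte[6]=AF: continuation. acc=(acc<<6)|0x2F=0xB6F
Byte[7]=B7: continuation. acc=(acc<<6)|0x37=0x2DBF7
Completed: cp=U+2DBF7 (starts at byte 4)
Byte[8]=53: 1-byte ASCII. cp=U+0053
Byte[9]=EE: 3-byte lead, need 2 cont bytes. acc=0xE
Byte[10]=88: continuation. acc=(acc<<6)|0x08=0x388
Byte[11]=A5: continuation. acc=(acc<<6)|0x25=0xE225
Completed: cp=U+E225 (starts at byte 9)

Answer: 0 1 4 8 9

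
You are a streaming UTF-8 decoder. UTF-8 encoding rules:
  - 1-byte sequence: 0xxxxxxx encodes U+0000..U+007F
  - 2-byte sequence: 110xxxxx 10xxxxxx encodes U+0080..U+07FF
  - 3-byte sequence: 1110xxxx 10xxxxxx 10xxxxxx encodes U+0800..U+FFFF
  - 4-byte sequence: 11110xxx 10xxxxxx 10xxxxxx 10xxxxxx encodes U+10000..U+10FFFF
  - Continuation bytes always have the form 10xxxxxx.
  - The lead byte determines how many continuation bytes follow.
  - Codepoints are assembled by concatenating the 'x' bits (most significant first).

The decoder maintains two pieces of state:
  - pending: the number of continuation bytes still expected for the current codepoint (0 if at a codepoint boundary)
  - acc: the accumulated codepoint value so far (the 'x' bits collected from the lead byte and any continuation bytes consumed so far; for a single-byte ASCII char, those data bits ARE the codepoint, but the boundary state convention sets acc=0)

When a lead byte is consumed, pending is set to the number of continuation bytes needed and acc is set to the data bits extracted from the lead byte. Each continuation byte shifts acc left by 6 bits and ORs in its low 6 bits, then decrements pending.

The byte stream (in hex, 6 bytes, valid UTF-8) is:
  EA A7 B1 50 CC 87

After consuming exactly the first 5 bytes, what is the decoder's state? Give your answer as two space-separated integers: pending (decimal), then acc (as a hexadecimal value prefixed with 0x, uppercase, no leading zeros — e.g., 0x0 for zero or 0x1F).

Answer: 1 0xC

Derivation:
Byte[0]=EA: 3-byte lead. pending=2, acc=0xA
Byte[1]=A7: continuation. acc=(acc<<6)|0x27=0x2A7, pending=1
Byte[2]=B1: continuation. acc=(acc<<6)|0x31=0xA9F1, pending=0
Byte[3]=50: 1-byte. pending=0, acc=0x0
Byte[4]=CC: 2-byte lead. pending=1, acc=0xC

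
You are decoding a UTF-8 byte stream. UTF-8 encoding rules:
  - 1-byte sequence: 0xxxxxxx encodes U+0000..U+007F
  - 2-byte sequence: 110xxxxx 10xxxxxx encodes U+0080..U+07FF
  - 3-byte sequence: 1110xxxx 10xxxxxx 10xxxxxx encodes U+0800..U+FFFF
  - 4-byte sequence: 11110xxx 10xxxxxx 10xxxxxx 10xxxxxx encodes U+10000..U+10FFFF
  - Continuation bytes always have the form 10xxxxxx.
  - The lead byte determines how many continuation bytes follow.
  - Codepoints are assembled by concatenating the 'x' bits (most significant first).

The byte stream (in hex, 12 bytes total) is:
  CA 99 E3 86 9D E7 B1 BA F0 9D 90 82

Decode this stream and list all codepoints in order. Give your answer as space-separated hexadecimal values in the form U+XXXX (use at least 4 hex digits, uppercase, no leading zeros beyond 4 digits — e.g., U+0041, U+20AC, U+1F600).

Answer: U+0299 U+319D U+7C7A U+1D402

Derivation:
Byte[0]=CA: 2-byte lead, need 1 cont bytes. acc=0xA
Byte[1]=99: continuation. acc=(acc<<6)|0x19=0x299
Completed: cp=U+0299 (starts at byte 0)
Byte[2]=E3: 3-byte lead, need 2 cont bytes. acc=0x3
Byte[3]=86: continuation. acc=(acc<<6)|0x06=0xC6
Byte[4]=9D: continuation. acc=(acc<<6)|0x1D=0x319D
Completed: cp=U+319D (starts at byte 2)
Byte[5]=E7: 3-byte lead, need 2 cont bytes. acc=0x7
Byte[6]=B1: continuation. acc=(acc<<6)|0x31=0x1F1
Byte[7]=BA: continuation. acc=(acc<<6)|0x3A=0x7C7A
Completed: cp=U+7C7A (starts at byte 5)
Byte[8]=F0: 4-byte lead, need 3 cont bytes. acc=0x0
Byte[9]=9D: continuation. acc=(acc<<6)|0x1D=0x1D
Byte[10]=90: continuation. acc=(acc<<6)|0x10=0x750
Byte[11]=82: continuation. acc=(acc<<6)|0x02=0x1D402
Completed: cp=U+1D402 (starts at byte 8)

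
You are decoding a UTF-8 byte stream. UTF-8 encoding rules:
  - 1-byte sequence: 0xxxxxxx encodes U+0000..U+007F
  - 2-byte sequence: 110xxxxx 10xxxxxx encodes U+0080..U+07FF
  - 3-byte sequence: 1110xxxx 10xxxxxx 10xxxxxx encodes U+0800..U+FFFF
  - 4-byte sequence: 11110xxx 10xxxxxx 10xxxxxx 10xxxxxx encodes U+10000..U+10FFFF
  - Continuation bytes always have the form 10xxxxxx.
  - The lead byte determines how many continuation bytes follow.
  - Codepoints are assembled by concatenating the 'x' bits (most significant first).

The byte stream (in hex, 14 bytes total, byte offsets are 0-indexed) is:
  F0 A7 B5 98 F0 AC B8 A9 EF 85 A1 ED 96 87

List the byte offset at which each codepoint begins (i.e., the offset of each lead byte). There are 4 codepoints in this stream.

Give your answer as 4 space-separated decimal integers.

Answer: 0 4 8 11

Derivation:
Byte[0]=F0: 4-byte lead, need 3 cont bytes. acc=0x0
Byte[1]=A7: continuation. acc=(acc<<6)|0x27=0x27
Byte[2]=B5: continuation. acc=(acc<<6)|0x35=0x9F5
Byte[3]=98: continuation. acc=(acc<<6)|0x18=0x27D58
Completed: cp=U+27D58 (starts at byte 0)
Byte[4]=F0: 4-byte lead, need 3 cont bytes. acc=0x0
Byte[5]=AC: continuation. acc=(acc<<6)|0x2C=0x2C
Byte[6]=B8: continuation. acc=(acc<<6)|0x38=0xB38
Byte[7]=A9: continuation. acc=(acc<<6)|0x29=0x2CE29
Completed: cp=U+2CE29 (starts at byte 4)
Byte[8]=EF: 3-byte lead, need 2 cont bytes. acc=0xF
Byte[9]=85: continuation. acc=(acc<<6)|0x05=0x3C5
Byte[10]=A1: continuation. acc=(acc<<6)|0x21=0xF161
Completed: cp=U+F161 (starts at byte 8)
Byte[11]=ED: 3-byte lead, need 2 cont bytes. acc=0xD
Byte[12]=96: continuation. acc=(acc<<6)|0x16=0x356
Byte[13]=87: continuation. acc=(acc<<6)|0x07=0xD587
Completed: cp=U+D587 (starts at byte 11)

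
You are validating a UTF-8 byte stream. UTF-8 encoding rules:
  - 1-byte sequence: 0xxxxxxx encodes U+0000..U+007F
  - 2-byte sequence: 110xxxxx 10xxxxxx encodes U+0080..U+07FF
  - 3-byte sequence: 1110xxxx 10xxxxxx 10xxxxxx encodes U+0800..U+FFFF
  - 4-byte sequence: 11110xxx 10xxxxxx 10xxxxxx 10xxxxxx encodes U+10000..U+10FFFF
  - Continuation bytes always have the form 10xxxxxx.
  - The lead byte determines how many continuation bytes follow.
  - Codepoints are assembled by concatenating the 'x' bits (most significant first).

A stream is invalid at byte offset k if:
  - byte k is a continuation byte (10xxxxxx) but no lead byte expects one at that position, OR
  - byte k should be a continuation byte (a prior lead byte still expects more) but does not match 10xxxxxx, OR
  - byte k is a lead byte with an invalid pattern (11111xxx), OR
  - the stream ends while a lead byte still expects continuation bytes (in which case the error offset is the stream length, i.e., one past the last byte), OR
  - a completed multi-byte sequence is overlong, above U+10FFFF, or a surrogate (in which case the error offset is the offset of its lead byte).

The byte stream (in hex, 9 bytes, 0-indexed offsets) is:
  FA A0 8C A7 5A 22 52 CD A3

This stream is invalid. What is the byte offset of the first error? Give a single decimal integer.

Answer: 0

Derivation:
Byte[0]=FA: INVALID lead byte (not 0xxx/110x/1110/11110)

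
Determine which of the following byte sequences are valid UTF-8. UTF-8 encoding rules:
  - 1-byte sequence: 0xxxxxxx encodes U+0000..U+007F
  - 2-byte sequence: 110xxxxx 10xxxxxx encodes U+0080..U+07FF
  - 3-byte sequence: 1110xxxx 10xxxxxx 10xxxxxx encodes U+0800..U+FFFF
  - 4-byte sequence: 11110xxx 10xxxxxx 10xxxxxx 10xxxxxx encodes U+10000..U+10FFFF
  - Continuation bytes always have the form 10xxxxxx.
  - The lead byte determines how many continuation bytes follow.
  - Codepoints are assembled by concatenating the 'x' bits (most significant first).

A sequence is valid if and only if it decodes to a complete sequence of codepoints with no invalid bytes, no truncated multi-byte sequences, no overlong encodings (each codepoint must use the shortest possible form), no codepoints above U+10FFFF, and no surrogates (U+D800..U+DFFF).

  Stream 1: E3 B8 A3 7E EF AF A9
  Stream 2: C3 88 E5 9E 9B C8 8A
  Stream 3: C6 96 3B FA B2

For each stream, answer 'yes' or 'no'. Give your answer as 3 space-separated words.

Answer: yes yes no

Derivation:
Stream 1: decodes cleanly. VALID
Stream 2: decodes cleanly. VALID
Stream 3: error at byte offset 3. INVALID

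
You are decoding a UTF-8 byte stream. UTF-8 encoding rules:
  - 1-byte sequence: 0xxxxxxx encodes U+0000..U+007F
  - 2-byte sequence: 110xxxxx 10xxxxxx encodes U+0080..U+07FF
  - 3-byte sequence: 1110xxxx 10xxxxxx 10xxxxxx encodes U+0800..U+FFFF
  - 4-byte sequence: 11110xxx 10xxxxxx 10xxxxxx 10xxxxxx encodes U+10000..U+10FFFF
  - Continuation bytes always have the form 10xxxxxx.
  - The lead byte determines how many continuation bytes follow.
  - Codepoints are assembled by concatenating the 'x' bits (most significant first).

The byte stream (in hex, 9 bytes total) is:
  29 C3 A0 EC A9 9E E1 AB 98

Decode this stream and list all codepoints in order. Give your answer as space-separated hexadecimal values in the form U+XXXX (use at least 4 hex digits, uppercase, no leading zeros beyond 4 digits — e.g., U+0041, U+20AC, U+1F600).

Byte[0]=29: 1-byte ASCII. cp=U+0029
Byte[1]=C3: 2-byte lead, need 1 cont bytes. acc=0x3
Byte[2]=A0: continuation. acc=(acc<<6)|0x20=0xE0
Completed: cp=U+00E0 (starts at byte 1)
Byte[3]=EC: 3-byte lead, need 2 cont bytes. acc=0xC
Byte[4]=A9: continuation. acc=(acc<<6)|0x29=0x329
Byte[5]=9E: continuation. acc=(acc<<6)|0x1E=0xCA5E
Completed: cp=U+CA5E (starts at byte 3)
Byte[6]=E1: 3-byte lead, need 2 cont bytes. acc=0x1
Byte[7]=AB: continuation. acc=(acc<<6)|0x2B=0x6B
Byte[8]=98: continuation. acc=(acc<<6)|0x18=0x1AD8
Completed: cp=U+1AD8 (starts at byte 6)

Answer: U+0029 U+00E0 U+CA5E U+1AD8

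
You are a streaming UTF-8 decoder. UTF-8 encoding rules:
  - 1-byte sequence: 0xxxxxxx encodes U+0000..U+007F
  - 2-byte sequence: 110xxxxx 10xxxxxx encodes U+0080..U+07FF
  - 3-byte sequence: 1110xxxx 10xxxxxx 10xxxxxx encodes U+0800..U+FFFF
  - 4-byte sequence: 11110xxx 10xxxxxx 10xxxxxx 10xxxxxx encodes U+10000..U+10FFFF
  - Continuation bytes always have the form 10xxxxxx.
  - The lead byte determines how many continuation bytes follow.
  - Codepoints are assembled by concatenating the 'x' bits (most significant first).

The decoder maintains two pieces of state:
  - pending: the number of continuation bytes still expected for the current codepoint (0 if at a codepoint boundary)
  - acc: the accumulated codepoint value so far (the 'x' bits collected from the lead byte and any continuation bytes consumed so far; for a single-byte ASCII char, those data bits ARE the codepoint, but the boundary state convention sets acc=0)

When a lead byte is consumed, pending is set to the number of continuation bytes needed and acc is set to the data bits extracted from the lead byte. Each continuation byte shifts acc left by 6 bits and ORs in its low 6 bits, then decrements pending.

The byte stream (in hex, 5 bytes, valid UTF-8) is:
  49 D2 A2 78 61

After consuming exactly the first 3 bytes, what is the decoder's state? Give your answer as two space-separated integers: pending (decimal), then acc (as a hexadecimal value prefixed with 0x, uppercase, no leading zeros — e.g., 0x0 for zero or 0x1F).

Byte[0]=49: 1-byte. pending=0, acc=0x0
Byte[1]=D2: 2-byte lead. pending=1, acc=0x12
Byte[2]=A2: continuation. acc=(acc<<6)|0x22=0x4A2, pending=0

Answer: 0 0x4A2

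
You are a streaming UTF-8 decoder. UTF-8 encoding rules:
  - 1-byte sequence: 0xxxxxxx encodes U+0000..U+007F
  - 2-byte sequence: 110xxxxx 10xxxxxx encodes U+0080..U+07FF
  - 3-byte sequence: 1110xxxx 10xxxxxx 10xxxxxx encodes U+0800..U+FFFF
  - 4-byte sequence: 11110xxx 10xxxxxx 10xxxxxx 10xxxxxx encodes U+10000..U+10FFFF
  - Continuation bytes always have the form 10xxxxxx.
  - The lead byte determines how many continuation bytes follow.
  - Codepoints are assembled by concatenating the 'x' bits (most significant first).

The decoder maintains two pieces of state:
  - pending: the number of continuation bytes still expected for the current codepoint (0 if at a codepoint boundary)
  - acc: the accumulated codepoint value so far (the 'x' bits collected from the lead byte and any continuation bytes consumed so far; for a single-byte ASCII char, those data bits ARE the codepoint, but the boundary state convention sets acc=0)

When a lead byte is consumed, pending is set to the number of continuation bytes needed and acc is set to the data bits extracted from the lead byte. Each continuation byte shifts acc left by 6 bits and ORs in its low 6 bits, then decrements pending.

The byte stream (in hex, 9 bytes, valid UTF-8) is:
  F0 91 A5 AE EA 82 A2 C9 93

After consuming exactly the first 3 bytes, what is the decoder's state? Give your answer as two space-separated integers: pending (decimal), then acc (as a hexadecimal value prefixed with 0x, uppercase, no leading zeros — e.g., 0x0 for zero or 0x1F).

Answer: 1 0x465

Derivation:
Byte[0]=F0: 4-byte lead. pending=3, acc=0x0
Byte[1]=91: continuation. acc=(acc<<6)|0x11=0x11, pending=2
Byte[2]=A5: continuation. acc=(acc<<6)|0x25=0x465, pending=1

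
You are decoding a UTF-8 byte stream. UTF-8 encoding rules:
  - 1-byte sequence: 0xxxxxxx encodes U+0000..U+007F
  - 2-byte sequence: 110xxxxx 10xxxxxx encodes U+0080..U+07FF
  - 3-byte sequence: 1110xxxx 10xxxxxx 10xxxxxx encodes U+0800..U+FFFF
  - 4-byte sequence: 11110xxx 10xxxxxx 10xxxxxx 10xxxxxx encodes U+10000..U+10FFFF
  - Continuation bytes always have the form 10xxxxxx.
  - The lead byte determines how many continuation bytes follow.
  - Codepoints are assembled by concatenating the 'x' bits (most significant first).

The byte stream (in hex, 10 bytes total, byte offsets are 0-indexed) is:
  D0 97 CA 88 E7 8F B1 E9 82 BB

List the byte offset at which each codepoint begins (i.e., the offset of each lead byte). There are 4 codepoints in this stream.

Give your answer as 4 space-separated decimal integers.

Answer: 0 2 4 7

Derivation:
Byte[0]=D0: 2-byte lead, need 1 cont bytes. acc=0x10
Byte[1]=97: continuation. acc=(acc<<6)|0x17=0x417
Completed: cp=U+0417 (starts at byte 0)
Byte[2]=CA: 2-byte lead, need 1 cont bytes. acc=0xA
Byte[3]=88: continuation. acc=(acc<<6)|0x08=0x288
Completed: cp=U+0288 (starts at byte 2)
Byte[4]=E7: 3-byte lead, need 2 cont bytes. acc=0x7
Byte[5]=8F: continuation. acc=(acc<<6)|0x0F=0x1CF
Byte[6]=B1: continuation. acc=(acc<<6)|0x31=0x73F1
Completed: cp=U+73F1 (starts at byte 4)
Byte[7]=E9: 3-byte lead, need 2 cont bytes. acc=0x9
Byte[8]=82: continuation. acc=(acc<<6)|0x02=0x242
Byte[9]=BB: continuation. acc=(acc<<6)|0x3B=0x90BB
Completed: cp=U+90BB (starts at byte 7)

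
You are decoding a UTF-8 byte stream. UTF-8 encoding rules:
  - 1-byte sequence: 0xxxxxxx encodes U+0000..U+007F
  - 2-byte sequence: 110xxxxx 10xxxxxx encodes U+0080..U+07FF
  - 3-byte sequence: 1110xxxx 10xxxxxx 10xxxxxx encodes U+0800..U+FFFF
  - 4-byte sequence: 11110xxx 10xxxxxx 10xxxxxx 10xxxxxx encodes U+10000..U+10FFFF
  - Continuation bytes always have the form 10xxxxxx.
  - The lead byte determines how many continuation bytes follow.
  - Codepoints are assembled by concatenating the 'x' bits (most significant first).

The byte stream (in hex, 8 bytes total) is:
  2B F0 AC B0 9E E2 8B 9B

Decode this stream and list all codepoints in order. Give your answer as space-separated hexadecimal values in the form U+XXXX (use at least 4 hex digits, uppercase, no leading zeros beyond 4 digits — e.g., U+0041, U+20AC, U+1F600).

Answer: U+002B U+2CC1E U+22DB

Derivation:
Byte[0]=2B: 1-byte ASCII. cp=U+002B
Byte[1]=F0: 4-byte lead, need 3 cont bytes. acc=0x0
Byte[2]=AC: continuation. acc=(acc<<6)|0x2C=0x2C
Byte[3]=B0: continuation. acc=(acc<<6)|0x30=0xB30
Byte[4]=9E: continuation. acc=(acc<<6)|0x1E=0x2CC1E
Completed: cp=U+2CC1E (starts at byte 1)
Byte[5]=E2: 3-byte lead, need 2 cont bytes. acc=0x2
Byte[6]=8B: continuation. acc=(acc<<6)|0x0B=0x8B
Byte[7]=9B: continuation. acc=(acc<<6)|0x1B=0x22DB
Completed: cp=U+22DB (starts at byte 5)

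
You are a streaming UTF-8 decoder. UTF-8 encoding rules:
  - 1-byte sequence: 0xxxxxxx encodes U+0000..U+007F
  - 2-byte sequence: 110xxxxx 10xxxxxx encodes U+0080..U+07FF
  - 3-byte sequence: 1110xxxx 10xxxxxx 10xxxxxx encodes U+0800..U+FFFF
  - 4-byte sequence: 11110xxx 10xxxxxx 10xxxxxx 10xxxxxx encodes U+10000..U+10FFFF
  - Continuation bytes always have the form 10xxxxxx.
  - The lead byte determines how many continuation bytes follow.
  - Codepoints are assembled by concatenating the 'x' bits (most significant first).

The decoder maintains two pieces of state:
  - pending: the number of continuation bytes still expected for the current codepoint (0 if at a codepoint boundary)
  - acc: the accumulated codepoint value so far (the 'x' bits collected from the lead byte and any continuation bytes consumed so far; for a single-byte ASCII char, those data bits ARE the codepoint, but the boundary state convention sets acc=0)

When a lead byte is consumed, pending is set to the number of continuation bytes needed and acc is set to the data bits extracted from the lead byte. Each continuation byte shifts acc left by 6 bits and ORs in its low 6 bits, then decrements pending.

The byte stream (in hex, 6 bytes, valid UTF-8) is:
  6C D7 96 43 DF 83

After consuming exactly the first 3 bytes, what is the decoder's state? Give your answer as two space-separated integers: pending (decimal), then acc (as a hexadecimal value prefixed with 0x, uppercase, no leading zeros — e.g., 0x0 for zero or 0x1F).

Answer: 0 0x5D6

Derivation:
Byte[0]=6C: 1-byte. pending=0, acc=0x0
Byte[1]=D7: 2-byte lead. pending=1, acc=0x17
Byte[2]=96: continuation. acc=(acc<<6)|0x16=0x5D6, pending=0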